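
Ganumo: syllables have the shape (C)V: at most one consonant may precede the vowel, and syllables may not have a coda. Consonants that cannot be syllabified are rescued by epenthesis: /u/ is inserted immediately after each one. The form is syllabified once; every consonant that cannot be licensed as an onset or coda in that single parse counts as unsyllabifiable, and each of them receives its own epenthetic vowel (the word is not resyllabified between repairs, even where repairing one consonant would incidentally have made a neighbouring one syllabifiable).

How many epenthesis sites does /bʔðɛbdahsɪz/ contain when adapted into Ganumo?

5

The unsyllabifiable consonants are /b/, /ʔ/, /b/, /h/, /z/; each receives one epenthetic vowel.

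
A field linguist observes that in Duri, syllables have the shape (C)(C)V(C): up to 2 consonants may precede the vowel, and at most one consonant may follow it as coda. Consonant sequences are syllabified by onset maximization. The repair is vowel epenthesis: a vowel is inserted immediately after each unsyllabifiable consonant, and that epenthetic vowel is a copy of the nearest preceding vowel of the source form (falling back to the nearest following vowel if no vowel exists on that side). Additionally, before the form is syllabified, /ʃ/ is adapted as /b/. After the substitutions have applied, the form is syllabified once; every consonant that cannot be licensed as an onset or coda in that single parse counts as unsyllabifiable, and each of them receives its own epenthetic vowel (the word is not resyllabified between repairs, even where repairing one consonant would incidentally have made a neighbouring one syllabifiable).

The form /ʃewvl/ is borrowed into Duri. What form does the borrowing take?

Substitution: /ʃ/ → /b/, giving /bewvl/.
The consonants /v/, /l/ cannot be parsed into a legal (C)(C)V(C) syllable (at most one coda consonant is licensed; onsets may contain at most 2 consonants).
Epenthesis after each stranded consonant: /v/ → /ve/, /l/ → /le/.

bewvele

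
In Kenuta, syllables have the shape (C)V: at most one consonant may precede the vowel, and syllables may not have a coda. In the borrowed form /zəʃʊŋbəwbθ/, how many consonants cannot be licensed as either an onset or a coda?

Syllabifying with onset maximization leaves /ŋ/, /w/, /b/, /θ/ stranded (no codas are permitted; onsets are limited to one consonant).

4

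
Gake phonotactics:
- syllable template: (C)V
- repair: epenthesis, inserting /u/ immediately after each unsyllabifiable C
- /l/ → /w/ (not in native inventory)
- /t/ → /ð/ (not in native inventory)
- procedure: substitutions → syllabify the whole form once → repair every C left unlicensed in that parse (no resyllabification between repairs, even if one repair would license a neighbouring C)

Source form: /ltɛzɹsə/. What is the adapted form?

wuðɛzuɹusə

Substitution: /l/ → /w/, /t/ → /ð/, giving /wðɛzɹsə/.
The consonants /w/, /z/, /ɹ/ cannot be parsed into a legal (C)V syllable (no codas are permitted; onsets are limited to one consonant).
Each unlicensed consonant becomes the onset of a new syllable: /w/ → /wu/, /z/ → /zu/, /ɹ/ → /ɹu/.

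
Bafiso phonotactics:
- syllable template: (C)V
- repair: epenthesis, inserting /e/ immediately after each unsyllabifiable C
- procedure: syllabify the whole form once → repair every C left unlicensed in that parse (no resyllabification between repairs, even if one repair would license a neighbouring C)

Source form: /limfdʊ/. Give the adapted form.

limefedʊ

The consonants /m/, /f/ cannot be parsed into a legal (C)V syllable (no codas are permitted; onsets are limited to one consonant).
Epenthesis after each stranded consonant: /m/ → /me/, /f/ → /fe/.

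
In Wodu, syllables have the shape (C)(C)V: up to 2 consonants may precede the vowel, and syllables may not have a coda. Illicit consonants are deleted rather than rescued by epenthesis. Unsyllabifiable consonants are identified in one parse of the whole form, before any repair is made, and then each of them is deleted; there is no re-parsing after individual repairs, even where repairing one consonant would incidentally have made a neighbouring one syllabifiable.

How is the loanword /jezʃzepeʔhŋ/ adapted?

jeʃzepe

Under (C)(C)V, the unsyllabifiable consonants are /z/, /ʔ/, /h/, /ŋ/ (no codas are permitted; onsets may contain at most 2 consonants).
Deletion applies to /z/, /ʔ/, /h/, /ŋ/.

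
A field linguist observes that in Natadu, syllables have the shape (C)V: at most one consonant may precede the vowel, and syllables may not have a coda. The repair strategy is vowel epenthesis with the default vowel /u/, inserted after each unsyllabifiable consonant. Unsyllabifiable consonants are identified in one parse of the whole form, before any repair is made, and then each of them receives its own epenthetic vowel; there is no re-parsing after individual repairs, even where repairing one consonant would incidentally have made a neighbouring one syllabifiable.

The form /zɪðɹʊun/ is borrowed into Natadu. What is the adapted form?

zɪðuɹʊunu

Under (C)V, the unsyllabifiable consonants are /ð/, /n/ (no codas are permitted; onsets are limited to one consonant).
Epenthesis after each stranded consonant: /ð/ → /ðu/, /n/ → /nu/.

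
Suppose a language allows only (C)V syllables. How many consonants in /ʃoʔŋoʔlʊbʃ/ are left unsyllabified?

Under (C)V, the unsyllabifiable consonants are /ʔ/, /ʔ/, /b/, /ʃ/ (no codas are permitted; onsets are limited to one consonant).

4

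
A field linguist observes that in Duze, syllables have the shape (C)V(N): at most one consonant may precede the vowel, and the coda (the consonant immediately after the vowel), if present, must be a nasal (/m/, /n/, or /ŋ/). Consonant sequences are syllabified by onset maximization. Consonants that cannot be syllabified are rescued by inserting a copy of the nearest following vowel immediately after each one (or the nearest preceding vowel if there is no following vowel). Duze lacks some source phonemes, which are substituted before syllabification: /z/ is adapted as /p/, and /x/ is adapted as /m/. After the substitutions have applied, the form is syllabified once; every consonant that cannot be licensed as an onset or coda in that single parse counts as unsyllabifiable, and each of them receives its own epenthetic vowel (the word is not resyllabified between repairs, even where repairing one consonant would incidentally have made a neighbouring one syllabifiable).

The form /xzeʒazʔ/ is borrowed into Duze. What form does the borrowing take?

mepeʒapaʔa

Substitution: /x/ → /m/, /z/ → /p/, giving /mpeʒapʔ/.
The consonants /m/, /p/, /ʔ/ cannot be parsed into a legal (C)V(N) syllable (only a nasal (/m/, /n/, or /ŋ/) is licensed in coda position; onsets are limited to one consonant).
Each unlicensed consonant becomes the onset of a new syllable: /m/ → /me/, /p/ → /pa/, /ʔ/ → /ʔa/.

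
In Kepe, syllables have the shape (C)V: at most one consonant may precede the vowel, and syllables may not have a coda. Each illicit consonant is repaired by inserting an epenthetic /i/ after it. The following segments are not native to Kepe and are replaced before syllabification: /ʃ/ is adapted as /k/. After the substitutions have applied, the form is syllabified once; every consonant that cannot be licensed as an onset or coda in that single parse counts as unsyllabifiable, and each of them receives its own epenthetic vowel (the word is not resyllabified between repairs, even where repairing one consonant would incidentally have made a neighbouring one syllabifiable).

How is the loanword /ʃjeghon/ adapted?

kijegihoni

Substitution: /ʃ/ → /k/, giving /kjeghon/.
Syllabifying with onset maximization leaves /k/, /g/, /n/ stranded (no codas are permitted; onsets are limited to one consonant).
Epenthesis after each stranded consonant: /k/ → /ki/, /g/ → /gi/, /n/ → /ni/.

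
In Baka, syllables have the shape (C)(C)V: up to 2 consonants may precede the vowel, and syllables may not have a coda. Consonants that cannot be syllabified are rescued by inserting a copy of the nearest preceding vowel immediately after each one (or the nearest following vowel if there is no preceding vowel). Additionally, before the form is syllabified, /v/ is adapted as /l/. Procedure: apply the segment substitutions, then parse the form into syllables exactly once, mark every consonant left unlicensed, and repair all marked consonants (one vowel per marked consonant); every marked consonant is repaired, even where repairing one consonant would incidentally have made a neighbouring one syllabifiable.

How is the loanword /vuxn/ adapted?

luxunu

Substitution: /v/ → /l/, giving /luxn/.
The consonants /x/, /n/ cannot be parsed into a legal (C)(C)V syllable (no codas are permitted; onsets may contain at most 2 consonants).
Inserting the epenthetic vowel yields /x/ → /xu/, /n/ → /nu/.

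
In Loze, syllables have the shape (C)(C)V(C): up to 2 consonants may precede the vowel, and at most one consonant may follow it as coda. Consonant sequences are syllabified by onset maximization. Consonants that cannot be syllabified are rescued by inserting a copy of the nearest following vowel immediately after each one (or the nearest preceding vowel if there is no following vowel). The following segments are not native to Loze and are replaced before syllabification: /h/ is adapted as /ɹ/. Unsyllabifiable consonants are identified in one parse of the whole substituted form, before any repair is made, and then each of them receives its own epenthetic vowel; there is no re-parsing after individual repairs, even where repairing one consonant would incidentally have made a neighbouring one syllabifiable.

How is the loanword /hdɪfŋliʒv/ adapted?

ɹdɪfŋliʒvi

Substitution: /h/ → /ɹ/, giving /ɹdɪfŋliʒv/.
The consonants /v/ cannot be parsed into a legal (C)(C)V(C) syllable (at most one coda consonant is licensed; onsets may contain at most 2 consonants).
Inserting the epenthetic vowel yields /v/ → /vi/.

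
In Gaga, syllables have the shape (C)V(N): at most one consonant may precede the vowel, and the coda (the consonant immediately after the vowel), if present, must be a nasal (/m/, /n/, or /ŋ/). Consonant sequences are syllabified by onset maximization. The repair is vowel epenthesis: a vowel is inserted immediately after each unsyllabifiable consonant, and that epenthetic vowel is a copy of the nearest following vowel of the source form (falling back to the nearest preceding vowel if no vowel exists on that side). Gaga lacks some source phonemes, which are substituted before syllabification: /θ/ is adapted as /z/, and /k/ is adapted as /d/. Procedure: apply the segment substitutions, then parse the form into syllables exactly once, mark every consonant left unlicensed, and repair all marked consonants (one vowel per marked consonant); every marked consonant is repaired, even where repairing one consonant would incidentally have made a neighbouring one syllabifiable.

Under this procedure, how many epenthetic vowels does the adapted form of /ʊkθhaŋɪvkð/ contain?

After substitution the input is /ʊdzhaŋɪvdð/.
The unsyllabifiable consonants are /d/, /z/, /v/, /d/, /ð/; each receives one epenthetic vowel.

5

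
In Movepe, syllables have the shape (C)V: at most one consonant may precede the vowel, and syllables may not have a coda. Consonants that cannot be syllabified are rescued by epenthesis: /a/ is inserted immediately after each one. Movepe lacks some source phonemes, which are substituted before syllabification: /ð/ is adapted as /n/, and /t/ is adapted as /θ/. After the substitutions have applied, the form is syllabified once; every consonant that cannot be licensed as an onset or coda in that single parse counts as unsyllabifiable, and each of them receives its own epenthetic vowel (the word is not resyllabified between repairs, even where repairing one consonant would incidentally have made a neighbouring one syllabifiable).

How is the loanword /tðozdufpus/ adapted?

θanozadufapusa

Substitution: /t/ → /θ/, /ð/ → /n/, giving /θnozdufpus/.
Under (C)V, the unsyllabifiable consonants are /θ/, /z/, /f/, /s/ (no codas are permitted; onsets are limited to one consonant).
Epenthesis after each stranded consonant: /θ/ → /θa/, /z/ → /za/, /f/ → /fa/, /s/ → /sa/.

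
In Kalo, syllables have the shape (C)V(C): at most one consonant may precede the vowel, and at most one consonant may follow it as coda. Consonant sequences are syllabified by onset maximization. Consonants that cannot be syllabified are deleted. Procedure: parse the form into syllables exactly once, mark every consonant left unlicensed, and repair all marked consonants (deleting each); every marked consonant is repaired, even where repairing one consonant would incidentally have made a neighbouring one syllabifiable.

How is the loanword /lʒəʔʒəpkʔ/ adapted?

The consonants /l/, /k/, /ʔ/ cannot be parsed into a legal (C)V(C) syllable (at most one coda consonant is licensed; onsets are limited to one consonant).
Deleting the stranded consonants removes /l/, /k/, /ʔ/.

ʒəʔʒəp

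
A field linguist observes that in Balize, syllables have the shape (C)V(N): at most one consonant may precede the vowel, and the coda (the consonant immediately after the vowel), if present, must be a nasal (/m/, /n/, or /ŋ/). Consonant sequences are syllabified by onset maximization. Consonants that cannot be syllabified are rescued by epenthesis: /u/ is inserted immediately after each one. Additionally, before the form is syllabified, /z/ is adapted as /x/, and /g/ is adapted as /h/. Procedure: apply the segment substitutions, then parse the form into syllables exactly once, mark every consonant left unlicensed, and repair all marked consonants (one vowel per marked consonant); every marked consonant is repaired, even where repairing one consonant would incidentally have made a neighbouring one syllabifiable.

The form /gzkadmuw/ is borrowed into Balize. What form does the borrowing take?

huxukadumuwu

Substitution: /g/ → /h/, /z/ → /x/, giving /hxkadmuw/.
Under (C)V(N), the unsyllabifiable consonants are /h/, /x/, /d/, /w/ (only a nasal (/m/, /n/, or /ŋ/) is licensed in coda position; onsets are limited to one consonant).
Inserting the epenthetic vowel yields /h/ → /hu/, /x/ → /xu/, /d/ → /du/, /w/ → /wu/.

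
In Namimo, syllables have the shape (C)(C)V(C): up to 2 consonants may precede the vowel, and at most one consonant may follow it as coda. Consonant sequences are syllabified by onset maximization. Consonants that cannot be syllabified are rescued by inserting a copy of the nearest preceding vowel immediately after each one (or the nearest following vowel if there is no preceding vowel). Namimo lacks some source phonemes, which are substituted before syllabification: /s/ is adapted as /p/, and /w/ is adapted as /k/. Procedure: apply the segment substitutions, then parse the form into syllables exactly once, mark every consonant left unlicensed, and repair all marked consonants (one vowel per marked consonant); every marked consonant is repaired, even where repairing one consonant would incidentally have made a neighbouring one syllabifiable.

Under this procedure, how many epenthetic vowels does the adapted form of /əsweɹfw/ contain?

After substitution the input is /əpkeɹfk/.
The unsyllabifiable consonants are /f/, /k/; each receives one epenthetic vowel.

2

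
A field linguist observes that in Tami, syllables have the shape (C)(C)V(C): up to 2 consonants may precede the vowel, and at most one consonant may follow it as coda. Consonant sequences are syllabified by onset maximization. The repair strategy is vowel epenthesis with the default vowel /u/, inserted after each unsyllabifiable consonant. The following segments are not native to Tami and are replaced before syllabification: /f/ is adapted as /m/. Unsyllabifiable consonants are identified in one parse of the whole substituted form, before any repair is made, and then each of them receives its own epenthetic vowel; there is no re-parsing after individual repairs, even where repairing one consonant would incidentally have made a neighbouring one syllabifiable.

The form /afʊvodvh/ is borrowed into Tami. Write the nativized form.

Substitution: /f/ → /m/, giving /amʊvodvh/.
Syllabifying with onset maximization leaves /v/, /h/ stranded (at most one coda consonant is licensed; onsets may contain at most 2 consonants).
Each unlicensed consonant becomes the onset of a new syllable: /v/ → /vu/, /h/ → /hu/.

amʊvodvuhu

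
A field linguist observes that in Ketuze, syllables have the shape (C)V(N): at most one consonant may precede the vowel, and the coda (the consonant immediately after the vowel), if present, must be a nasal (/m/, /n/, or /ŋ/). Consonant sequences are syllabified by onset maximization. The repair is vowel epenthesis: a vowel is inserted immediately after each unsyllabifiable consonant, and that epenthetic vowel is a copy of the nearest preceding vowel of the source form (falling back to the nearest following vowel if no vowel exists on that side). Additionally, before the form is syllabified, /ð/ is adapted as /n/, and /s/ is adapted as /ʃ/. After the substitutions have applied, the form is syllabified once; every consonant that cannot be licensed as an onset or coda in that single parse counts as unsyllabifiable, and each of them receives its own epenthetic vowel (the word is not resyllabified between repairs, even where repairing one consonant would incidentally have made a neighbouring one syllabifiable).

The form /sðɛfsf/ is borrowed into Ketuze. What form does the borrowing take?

Substitution: /s/ → /ʃ/, /ð/ → /n/, giving /ʃnɛfʃf/.
Under (C)V(N), the unsyllabifiable consonants are /ʃ/, /f/, /ʃ/, /f/ (only a nasal (/m/, /n/, or /ŋ/) is licensed in coda position; onsets are limited to one consonant).
Epenthesis after each stranded consonant: /ʃ/ → /ʃɛ/, /f/ → /fɛ/, /ʃ/ → /ʃɛ/, /f/ → /fɛ/.

ʃɛnɛfɛʃɛfɛ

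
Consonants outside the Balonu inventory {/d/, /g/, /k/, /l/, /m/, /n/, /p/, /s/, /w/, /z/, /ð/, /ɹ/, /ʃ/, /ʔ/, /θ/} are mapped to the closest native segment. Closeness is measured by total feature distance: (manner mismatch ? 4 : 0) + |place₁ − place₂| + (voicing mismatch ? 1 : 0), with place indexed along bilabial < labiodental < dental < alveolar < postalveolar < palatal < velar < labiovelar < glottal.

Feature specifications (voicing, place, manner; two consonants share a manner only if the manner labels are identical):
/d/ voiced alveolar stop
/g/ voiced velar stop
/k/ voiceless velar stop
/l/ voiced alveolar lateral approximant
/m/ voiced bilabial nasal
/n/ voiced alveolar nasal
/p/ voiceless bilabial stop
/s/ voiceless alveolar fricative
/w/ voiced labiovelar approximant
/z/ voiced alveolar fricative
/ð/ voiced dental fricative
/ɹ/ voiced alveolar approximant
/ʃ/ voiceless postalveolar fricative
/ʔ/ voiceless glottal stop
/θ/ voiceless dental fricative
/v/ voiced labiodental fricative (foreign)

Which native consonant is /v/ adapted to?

ð

/ð/ is closest: same manner (fricative), place distance 1 (labiodental→dental), same voicing; total 1. Next closest is /z/ at distance 2.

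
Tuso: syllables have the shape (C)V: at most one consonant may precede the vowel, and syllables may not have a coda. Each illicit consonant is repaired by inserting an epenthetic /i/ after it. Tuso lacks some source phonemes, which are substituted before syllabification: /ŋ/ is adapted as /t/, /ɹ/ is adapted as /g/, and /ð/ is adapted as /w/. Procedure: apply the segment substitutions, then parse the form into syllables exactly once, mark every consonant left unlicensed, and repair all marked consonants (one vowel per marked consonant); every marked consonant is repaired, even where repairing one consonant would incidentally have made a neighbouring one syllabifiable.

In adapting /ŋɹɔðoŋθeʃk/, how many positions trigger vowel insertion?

4

After substitution the input is /tgɔwotθeʃk/.
The unsyllabifiable consonants are /t/, /t/, /ʃ/, /k/; each receives one epenthetic vowel.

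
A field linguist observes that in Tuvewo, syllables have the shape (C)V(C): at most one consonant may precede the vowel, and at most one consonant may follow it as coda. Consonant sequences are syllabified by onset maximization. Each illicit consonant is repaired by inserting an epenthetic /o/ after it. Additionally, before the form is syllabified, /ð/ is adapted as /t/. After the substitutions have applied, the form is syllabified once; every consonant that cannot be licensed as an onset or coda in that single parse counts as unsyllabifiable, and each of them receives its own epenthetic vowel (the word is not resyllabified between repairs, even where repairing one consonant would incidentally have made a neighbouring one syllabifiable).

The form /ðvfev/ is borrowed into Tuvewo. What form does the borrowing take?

Substitution: /ð/ → /t/, giving /tvfev/.
The consonants /t/, /v/ cannot be parsed into a legal (C)V(C) syllable (at most one coda consonant is licensed; onsets are limited to one consonant).
Each unlicensed consonant becomes the onset of a new syllable: /t/ → /to/, /v/ → /vo/.

tovofev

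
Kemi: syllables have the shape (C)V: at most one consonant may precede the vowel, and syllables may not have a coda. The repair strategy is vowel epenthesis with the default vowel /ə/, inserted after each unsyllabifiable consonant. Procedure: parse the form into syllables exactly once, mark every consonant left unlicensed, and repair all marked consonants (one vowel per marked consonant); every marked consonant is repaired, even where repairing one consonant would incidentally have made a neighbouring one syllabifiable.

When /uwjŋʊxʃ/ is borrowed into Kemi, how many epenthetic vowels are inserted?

4

The unsyllabifiable consonants are /w/, /j/, /x/, /ʃ/; each receives one epenthetic vowel.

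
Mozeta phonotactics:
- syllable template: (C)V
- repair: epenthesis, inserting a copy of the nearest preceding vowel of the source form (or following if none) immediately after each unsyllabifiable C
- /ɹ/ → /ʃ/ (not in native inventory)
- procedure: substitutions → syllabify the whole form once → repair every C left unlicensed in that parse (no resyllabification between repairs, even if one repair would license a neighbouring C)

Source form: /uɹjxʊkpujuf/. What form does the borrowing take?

uʃujuxʊkʊpujufu

Substitution: /ɹ/ → /ʃ/, giving /uʃjxʊkpujuf/.
The consonants /ʃ/, /j/, /k/, /f/ cannot be parsed into a legal (C)V syllable (no codas are permitted; onsets are limited to one consonant).
Inserting the epenthetic vowel yields /ʃ/ → /ʃu/, /j/ → /ju/, /k/ → /kʊ/, /f/ → /fu/.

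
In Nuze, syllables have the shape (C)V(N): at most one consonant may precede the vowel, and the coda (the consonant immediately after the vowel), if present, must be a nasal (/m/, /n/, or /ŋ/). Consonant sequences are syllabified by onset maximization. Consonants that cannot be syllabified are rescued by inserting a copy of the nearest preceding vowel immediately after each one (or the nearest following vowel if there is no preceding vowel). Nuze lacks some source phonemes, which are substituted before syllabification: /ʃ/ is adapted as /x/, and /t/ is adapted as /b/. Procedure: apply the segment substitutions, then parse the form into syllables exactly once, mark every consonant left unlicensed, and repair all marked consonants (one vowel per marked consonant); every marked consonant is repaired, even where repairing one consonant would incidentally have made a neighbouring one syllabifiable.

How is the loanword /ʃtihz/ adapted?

Substitution: /ʃ/ → /x/, /t/ → /b/, giving /xbihz/.
The consonants /x/, /h/, /z/ cannot be parsed into a legal (C)V(N) syllable (only a nasal (/m/, /n/, or /ŋ/) is licensed in coda position; onsets are limited to one consonant).
Each unlicensed consonant becomes the onset of a new syllable: /x/ → /xi/, /h/ → /hi/, /z/ → /zi/.

xibihizi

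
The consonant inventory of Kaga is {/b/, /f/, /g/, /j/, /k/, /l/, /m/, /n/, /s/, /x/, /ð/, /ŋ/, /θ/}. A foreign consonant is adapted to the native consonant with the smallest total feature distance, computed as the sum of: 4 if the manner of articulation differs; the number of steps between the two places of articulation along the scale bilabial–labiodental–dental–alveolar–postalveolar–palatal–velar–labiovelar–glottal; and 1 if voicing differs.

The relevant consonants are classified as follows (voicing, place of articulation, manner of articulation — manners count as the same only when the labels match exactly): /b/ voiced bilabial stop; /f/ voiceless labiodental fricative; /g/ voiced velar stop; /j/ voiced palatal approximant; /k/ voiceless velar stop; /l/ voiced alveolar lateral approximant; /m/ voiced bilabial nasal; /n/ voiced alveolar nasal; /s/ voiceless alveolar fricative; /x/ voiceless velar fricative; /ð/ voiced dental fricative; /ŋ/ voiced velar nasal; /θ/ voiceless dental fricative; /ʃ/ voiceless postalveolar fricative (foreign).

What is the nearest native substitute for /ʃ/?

s

/s/ is closest: same manner (fricative), place distance 1 (postalveolar→alveolar), same voicing; total 1. Next closest is /x/ at distance 2.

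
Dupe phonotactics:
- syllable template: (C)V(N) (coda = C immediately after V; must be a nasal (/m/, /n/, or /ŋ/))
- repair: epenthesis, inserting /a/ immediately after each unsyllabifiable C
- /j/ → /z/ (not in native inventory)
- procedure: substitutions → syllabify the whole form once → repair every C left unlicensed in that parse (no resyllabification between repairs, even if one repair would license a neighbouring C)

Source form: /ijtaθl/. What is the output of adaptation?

izataθala

Substitution: /j/ → /z/, giving /iztaθl/.
Under (C)V(N), the unsyllabifiable consonants are /z/, /θ/, /l/ (only a nasal (/m/, /n/, or /ŋ/) is licensed in coda position; onsets are limited to one consonant).
Each unlicensed consonant becomes the onset of a new syllable: /z/ → /za/, /θ/ → /θa/, /l/ → /la/.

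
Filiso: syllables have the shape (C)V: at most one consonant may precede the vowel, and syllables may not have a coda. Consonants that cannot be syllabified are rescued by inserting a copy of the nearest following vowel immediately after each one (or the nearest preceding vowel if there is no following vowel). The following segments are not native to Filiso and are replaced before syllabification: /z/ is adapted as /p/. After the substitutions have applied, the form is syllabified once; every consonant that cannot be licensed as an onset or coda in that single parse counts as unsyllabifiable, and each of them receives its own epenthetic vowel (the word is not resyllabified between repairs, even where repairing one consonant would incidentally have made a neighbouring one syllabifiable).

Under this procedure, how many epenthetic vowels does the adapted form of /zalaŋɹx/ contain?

3

After substitution the input is /palaŋɹx/.
The unsyllabifiable consonants are /ŋ/, /ɹ/, /x/; each receives one epenthetic vowel.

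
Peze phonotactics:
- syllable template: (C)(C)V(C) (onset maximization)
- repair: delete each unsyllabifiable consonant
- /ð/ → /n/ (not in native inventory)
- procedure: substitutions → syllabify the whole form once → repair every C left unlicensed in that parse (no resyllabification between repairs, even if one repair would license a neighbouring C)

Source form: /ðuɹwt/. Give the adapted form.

nuɹ

Substitution: /ð/ → /n/, giving /nuɹwt/.
Syllabifying with onset maximization leaves /w/, /t/ stranded (at most one coda consonant is licensed; onsets may contain at most 2 consonants).
Each unlicensed consonant is deleted: /w/, /t/.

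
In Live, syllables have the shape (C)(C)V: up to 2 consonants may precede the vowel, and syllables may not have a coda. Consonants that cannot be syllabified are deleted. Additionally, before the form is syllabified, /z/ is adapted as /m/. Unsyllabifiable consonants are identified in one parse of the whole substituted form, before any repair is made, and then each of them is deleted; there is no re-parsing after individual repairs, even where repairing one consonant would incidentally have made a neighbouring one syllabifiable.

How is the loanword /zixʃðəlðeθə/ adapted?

miʃðəlðeθə

Substitution: /z/ → /m/, giving /mixʃðəlðeθə/.
Syllabifying with onset maximization leaves /x/ stranded (no codas are permitted; onsets may contain at most 2 consonants).
Deletion applies to /x/.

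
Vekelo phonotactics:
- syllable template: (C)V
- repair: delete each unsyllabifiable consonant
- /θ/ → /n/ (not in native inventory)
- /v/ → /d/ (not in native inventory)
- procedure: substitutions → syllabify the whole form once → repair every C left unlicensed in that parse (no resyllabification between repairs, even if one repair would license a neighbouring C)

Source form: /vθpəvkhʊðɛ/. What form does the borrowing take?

pəhʊðɛ

Substitution: /v/ → /d/, /θ/ → /n/, giving /dnpədkhʊðɛ/.
Syllabifying with onset maximization leaves /d/, /n/, /d/, /k/ stranded (no codas are permitted; onsets are limited to one consonant).
Deleting the stranded consonants removes /d/, /n/, /d/, /k/.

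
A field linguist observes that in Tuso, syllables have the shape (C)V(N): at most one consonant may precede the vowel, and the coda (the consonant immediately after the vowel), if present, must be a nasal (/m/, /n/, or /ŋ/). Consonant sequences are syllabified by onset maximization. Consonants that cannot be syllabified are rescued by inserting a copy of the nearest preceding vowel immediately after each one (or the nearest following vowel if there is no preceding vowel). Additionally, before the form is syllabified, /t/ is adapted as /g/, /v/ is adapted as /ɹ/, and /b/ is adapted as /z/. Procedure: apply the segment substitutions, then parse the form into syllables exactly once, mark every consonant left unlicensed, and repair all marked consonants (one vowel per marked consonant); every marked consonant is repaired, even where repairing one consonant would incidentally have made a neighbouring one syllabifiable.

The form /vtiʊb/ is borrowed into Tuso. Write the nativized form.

ɹigiʊzʊ

Substitution: /v/ → /ɹ/, /t/ → /g/, /b/ → /z/, giving /ɹgiʊz/.
Syllabifying with onset maximization leaves /ɹ/, /z/ stranded (only a nasal (/m/, /n/, or /ŋ/) is licensed in coda position; onsets are limited to one consonant).
Each unlicensed consonant becomes the onset of a new syllable: /ɹ/ → /ɹi/, /z/ → /zʊ/.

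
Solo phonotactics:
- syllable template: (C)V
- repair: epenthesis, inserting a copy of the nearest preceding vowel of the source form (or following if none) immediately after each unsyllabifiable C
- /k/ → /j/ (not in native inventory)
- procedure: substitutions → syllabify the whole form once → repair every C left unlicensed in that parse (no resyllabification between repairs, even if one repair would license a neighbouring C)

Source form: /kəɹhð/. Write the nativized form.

Substitution: /k/ → /j/, giving /jəɹhð/.
The consonants /ɹ/, /h/, /ð/ cannot be parsed into a legal (C)V syllable (no codas are permitted; onsets are limited to one consonant).
Epenthesis after each stranded consonant: /ɹ/ → /ɹə/, /h/ → /hə/, /ð/ → /ðə/.

jəɹəhəðə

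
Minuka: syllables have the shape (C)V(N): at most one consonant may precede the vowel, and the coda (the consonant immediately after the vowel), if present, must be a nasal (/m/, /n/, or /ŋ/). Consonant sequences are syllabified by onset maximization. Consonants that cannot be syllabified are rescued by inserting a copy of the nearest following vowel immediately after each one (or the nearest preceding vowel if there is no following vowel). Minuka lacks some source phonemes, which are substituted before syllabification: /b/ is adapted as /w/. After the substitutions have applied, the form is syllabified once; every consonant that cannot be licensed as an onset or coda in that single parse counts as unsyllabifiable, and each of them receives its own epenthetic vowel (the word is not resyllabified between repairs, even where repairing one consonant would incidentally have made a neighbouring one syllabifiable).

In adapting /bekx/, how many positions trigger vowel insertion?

After substitution the input is /wekx/.
The unsyllabifiable consonants are /k/, /x/; each receives one epenthetic vowel.

2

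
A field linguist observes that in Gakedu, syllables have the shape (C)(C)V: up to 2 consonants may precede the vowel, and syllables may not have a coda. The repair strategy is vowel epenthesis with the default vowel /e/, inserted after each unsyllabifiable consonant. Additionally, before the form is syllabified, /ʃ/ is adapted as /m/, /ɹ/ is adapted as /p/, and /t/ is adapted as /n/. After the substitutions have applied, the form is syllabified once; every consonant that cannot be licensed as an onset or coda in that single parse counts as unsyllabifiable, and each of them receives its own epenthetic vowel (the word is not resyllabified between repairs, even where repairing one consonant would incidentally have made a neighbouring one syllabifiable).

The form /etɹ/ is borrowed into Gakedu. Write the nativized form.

Substitution: /t/ → /n/, /ɹ/ → /p/, giving /enp/.
The consonants /n/, /p/ cannot be parsed into a legal (C)(C)V syllable (no codas are permitted; onsets may contain at most 2 consonants).
Epenthesis after each stranded consonant: /n/ → /ne/, /p/ → /pe/.

enepe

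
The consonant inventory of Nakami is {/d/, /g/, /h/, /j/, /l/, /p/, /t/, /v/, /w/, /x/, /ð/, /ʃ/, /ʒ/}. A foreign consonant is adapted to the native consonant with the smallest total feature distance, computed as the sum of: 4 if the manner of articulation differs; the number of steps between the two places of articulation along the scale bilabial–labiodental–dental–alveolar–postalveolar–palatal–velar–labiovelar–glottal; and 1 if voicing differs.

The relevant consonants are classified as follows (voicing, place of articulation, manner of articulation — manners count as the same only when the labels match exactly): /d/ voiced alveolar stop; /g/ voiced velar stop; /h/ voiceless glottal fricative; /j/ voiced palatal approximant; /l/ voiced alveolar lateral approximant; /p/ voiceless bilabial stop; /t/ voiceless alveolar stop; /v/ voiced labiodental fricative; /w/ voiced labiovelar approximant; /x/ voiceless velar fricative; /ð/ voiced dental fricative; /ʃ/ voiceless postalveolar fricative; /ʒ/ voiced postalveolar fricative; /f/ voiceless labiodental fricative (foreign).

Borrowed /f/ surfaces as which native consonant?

v

/v/ is closest: same manner (fricative), place distance 0 (labiodental→labiodental), voicing differs (+1); total 1. Next closest is /ð/ at distance 2.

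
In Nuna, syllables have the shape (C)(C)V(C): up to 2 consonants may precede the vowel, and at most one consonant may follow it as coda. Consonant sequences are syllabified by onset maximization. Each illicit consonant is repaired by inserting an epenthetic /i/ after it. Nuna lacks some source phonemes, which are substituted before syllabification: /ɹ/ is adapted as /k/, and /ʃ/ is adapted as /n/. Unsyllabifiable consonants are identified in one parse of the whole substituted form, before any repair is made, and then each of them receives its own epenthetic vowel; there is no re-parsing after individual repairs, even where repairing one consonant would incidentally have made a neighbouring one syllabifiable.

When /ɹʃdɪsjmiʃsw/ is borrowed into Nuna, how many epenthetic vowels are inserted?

After substitution the input is /kndɪsjminsw/.
The unsyllabifiable consonants are /k/, /s/, /w/; each receives one epenthetic vowel.

3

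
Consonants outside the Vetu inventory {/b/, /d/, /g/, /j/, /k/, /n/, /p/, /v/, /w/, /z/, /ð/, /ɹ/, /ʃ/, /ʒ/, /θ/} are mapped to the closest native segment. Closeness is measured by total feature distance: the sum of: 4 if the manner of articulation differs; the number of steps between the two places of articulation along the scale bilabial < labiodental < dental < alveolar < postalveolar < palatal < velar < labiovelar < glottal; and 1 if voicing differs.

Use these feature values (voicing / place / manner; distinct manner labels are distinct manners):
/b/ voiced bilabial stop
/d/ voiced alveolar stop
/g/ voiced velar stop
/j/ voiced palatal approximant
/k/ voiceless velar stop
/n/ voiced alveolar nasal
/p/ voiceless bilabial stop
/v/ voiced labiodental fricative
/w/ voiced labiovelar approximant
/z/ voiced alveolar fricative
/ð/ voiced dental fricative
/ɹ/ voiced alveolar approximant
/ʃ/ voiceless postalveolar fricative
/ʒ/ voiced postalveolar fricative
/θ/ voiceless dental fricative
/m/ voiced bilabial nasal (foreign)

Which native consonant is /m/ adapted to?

/n/ is closest: same manner (nasal), place distance 3 (bilabial→alveolar), same voicing; total 3. Next closest is /b/ at distance 4.

n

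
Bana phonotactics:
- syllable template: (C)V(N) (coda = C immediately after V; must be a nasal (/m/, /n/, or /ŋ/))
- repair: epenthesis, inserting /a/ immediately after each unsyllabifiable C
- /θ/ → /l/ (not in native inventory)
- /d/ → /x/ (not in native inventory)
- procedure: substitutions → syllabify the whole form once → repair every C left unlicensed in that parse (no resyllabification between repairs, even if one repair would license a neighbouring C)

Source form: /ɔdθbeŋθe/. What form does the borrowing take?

ɔxalabeŋle

Substitution: /d/ → /x/, /θ/ → /l/, giving /ɔxlbeŋle/.
Under (C)V(N), the unsyllabifiable consonants are /x/, /l/ (only a nasal (/m/, /n/, or /ŋ/) is licensed in coda position; onsets are limited to one consonant).
Epenthesis after each stranded consonant: /x/ → /xa/, /l/ → /la/.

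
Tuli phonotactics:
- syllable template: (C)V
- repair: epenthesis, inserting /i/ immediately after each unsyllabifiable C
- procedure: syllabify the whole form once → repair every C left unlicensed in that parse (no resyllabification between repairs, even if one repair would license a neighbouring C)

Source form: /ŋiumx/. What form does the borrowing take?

The consonants /m/, /x/ cannot be parsed into a legal (C)V syllable (no codas are permitted; onsets are limited to one consonant).
Epenthesis after each stranded consonant: /m/ → /mi/, /x/ → /xi/.

ŋiumixi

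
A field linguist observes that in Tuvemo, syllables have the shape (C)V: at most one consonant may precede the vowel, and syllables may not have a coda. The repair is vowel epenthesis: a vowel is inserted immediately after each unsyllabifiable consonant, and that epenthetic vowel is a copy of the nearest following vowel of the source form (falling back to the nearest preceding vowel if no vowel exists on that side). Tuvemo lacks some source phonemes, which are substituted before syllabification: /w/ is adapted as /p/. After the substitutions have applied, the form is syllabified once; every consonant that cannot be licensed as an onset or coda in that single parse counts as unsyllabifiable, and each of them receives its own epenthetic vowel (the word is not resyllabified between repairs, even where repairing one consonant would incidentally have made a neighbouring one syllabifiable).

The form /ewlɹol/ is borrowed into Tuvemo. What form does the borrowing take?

epoloɹolo

Substitution: /w/ → /p/, giving /eplɹol/.
The consonants /p/, /l/, /l/ cannot be parsed into a legal (C)V syllable (no codas are permitted; onsets are limited to one consonant).
Epenthesis after each stranded consonant: /p/ → /po/, /l/ → /lo/, /l/ → /lo/.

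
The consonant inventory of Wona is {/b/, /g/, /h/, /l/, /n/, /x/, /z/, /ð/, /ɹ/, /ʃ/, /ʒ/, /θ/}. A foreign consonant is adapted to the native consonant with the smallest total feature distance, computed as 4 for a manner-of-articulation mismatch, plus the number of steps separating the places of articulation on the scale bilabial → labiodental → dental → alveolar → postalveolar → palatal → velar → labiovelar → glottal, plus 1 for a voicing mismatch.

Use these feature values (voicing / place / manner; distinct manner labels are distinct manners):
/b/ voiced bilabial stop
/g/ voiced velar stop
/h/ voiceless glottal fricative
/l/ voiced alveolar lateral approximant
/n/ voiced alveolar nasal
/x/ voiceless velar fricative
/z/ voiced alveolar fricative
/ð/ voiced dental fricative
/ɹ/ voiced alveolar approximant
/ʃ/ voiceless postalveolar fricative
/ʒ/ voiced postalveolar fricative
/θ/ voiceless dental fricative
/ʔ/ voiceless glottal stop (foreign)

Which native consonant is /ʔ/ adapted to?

g

/g/ is closest: same manner (stop), place distance 2 (glottal→velar), voicing differs (+1); total 3. Next closest is /h/ at distance 4.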